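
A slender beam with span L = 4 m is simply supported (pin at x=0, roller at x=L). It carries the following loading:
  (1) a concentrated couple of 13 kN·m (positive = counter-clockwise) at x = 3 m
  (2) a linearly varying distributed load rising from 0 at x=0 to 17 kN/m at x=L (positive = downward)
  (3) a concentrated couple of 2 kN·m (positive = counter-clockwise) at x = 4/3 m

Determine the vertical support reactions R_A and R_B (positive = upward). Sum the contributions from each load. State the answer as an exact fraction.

Load 1 — applied couple M₀=13 kN·m at a=3 m (b=L-a=1):
  R_A = M₀/L = 13/4 kN
  R_B = -M₀/L = -13/4 kN
Load 2 — triangular load w₀=17 kN/m (0→w₀ over full span):
  R_A = w₀L/6 = 17·4/6 = 34/3 kN
  R_B = w₀L/3 = 17·4/3 = 68/3 kN
Load 3 — applied couple M₀=2 kN·m at a=4/3 m (b=L-a=8/3):
  R_A = M₀/L = 2/4 = 1/2 kN
  R_B = -M₀/L = -2/4 = -1/2 kN
Superposition: R_A = 181/12 kN, R_B = 227/12 kN

R_A = 181/12 kN, R_B = 227/12 kN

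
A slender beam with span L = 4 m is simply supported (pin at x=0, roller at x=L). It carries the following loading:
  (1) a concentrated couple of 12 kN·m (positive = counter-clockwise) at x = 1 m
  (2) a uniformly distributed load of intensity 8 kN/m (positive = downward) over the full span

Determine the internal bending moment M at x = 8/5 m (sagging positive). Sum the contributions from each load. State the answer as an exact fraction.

M(8/5) = 204/25 kN·m

Load 1 — applied couple M₀=12 kN·m at a=1 m (b=L-a=3):
  M_1 = M₀x/L - M₀  [x>a] = 12·(8/5)/4 - 12 = -36/5 kN·m
Load 2 — uniform load w=8 kN/m over full span:
  M_2 = wx(L-x)/2 = 8·(8/5)·(4-(8/5))/2 = 384/25 kN·m
Superposition: M = Σ M_i = 204/25 kN·m ≈ 8.160000 kN·m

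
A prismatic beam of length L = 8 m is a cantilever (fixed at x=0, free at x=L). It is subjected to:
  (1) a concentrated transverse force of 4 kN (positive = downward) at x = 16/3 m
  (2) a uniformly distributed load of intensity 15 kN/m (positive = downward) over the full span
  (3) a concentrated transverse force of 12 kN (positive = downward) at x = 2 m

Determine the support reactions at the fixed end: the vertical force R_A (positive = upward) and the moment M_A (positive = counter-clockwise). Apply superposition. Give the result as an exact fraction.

R_A = 136 kN, M_A = 1576/3 kN·m

Load 1 — point force P=4 kN at a=16/3 m (b=L-a=8/3):
  R_A = P = 4 kN
  M_A = Pa = 4·(16/3) = 64/3 kN·m
Load 2 — uniform load w=15 kN/m over full span:
  R_A = wL = 15·8 = 120 kN
  M_A = wL²/2 = 15·8²/2 = 480 kN·m
Load 3 — point force P=12 kN at a=2 m (b=L-a=6):
  R_A = P = 12 kN
  M_A = Pa = 12·2 = 24 kN·m
Superposition: R_A = 136 kN, M_A = 1576/3 kN·m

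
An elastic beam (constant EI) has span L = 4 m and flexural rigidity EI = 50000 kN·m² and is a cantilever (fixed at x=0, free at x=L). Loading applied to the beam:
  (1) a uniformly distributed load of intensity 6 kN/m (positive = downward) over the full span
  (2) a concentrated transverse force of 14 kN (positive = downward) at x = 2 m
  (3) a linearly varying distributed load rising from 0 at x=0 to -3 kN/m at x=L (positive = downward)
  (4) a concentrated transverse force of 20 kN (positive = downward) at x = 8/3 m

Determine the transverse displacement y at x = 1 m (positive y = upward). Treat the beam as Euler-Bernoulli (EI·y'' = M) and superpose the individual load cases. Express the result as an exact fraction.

Load 1 — uniform load w=6 kN/m over full span:
  y_1 = -wx²(x²-4Lx+6L²)/(24EI) = -6·1²·(1²-4·4·1+6·4²)/(24·50000) = -81/200000 m
Load 2 — point force P=14 kN at a=2 m (b=L-a=2):
  y_2 = -Px²(3a-x)/(6EI)  [x≤a] = -14·1²·(3·2-1)/(6·50000) = -7/30000 m
Load 3 — triangular load w₀=-3 kN/m (0→w₀ over full span):
  y_3 = (w₀Lx³/12-w₀L²x²/6-w₀x⁵/(120L))/EI = ((-3)·4·1³/12-(-3)·4²·1²/6-(-3)·1⁵/(120·4))/50000 = 1121/8000000 m
Load 4 — point force P=20 kN at a=8/3 m (b=L-a=4/3):
  y_4 = -Px²(3a-x)/(6EI)  [x≤a] = -20·1²·(3·(8/3)-1)/(6·50000) = -7/15000 m
Superposition: y = Σ y_i = -7719/8000000 m ≈ -0.000965 m

y(1) = -7719/8000000 m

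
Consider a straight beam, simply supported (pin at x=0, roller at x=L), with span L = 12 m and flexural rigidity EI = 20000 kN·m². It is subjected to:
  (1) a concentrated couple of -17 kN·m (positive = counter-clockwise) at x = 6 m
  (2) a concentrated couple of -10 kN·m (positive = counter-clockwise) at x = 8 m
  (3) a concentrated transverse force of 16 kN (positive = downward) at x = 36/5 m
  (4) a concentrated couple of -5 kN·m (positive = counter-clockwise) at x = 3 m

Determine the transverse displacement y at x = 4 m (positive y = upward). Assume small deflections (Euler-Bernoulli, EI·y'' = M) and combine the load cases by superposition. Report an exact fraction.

Load 1 — applied couple M₀=-17 kN·m at a=6 m (b=L-a=6):
  y_1 = (M₀x³/(6L)+C₁x)/EI  [x≤a] with C₁=M₀(3b²-L²)/(6L)=17/2 = ((-17)·4³/(6·12)+(17/2)·4)/20000 = 17/18000 m
Load 2 — applied couple M₀=-10 kN·m at a=8 m (b=L-a=4):
  y_2 = (M₀x³/(6L)+C₁x)/EI  [x≤a] with C₁=M₀(3b²-L²)/(6L)=40/3 = ((-10)·4³/(6·12)+(40/3)·4)/20000 = 1/450 m
Load 3 — point force P=16 kN at a=36/5 m (b=L-a=24/5):
  y_3 = -Pbx(L²-b²-x²)/(6LEI)  [x≤a] = -16·(24/5)·4·(12²-(24/5)²-4²)/(6·12·20000) = -5248/234375 m
Load 4 — applied couple M₀=-5 kN·m at a=3 m (b=L-a=9):
  y_4 = (M₀x³/(6L)-M₀(x-a)²/2+C₁x)/EI  [x>a] with C₁=M₀(3b²-L²)/(6L)=-55/8 = ((-5)·4³/(6·12)-(-5)·(4-3)²/2+(-55/8)·4)/20000 = -53/36000 m
Superposition: y = Σ y_i = -465683/22500000 m ≈ -0.020697 m

y(4) = -465683/22500000 m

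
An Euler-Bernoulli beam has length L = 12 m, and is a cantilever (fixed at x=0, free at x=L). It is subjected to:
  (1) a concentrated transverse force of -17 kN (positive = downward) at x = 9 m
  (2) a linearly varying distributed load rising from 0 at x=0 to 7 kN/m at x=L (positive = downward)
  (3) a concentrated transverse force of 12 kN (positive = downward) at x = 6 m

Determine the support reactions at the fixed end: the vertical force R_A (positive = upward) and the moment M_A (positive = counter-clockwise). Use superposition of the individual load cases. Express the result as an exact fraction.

Load 1 — point force P=-17 kN at a=9 m (b=L-a=3):
  R_A = P = (-17) = -17 kN
  M_A = Pa = (-17)·9 = -153 kN·m
Load 2 — triangular load w₀=7 kN/m (0→w₀ over full span):
  R_A = w₀L/2 = 7·12/2 = 42 kN
  M_A = w₀L²/3 = 7·12²/3 = 336 kN·m
Load 3 — point force P=12 kN at a=6 m (b=L-a=6):
  R_A = P = 12 kN
  M_A = Pa = 12·6 = 72 kN·m
Superposition: R_A = 37 kN, M_A = 255 kN·m

R_A = 37 kN, M_A = 255 kN·m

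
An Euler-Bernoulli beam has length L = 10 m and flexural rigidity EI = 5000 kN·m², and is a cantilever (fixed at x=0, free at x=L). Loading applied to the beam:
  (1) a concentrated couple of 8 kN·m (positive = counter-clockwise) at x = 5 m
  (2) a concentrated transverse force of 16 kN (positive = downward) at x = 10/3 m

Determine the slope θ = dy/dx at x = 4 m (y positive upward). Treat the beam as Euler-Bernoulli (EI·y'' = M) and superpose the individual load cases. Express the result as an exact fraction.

θ(4) = -64/5625 rad

Load 1 — applied couple M₀=8 kN·m at a=5 m (b=L-a=5):
  θ_1 = M₀x/EI  [x≤a] = 8·4/5000 = 4/625 rad
Load 2 — point force P=16 kN at a=10/3 m (b=L-a=20/3):
  θ_2 = -Pa²/(2EI)  [x>a] = -16·(10/3)²/(2·5000) = -4/225 rad
Superposition: θ = Σ θ_i = -64/5625 rad ≈ -0.011378 rad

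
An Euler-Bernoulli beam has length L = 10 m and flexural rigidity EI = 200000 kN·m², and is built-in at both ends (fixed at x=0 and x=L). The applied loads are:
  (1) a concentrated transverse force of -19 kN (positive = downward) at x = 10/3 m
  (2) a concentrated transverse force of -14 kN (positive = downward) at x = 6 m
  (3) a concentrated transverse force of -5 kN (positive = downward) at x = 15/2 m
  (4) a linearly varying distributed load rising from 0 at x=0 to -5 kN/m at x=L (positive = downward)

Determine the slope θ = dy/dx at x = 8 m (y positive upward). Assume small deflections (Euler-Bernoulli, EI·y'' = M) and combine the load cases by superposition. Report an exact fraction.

Load 1 — point force P=-19 kN at a=10/3 m (b=L-a=20/3):
  θ_1 = Pa²(L-x)(2bL-(3b+a)(L-x))/(2L³EI)  [x>a] = (-19)·(10/3)²·(10-8)·(2·(20/3)·10-(3·(20/3)+(10/3))·(10-8))/(2·10³·200000) = -247/2700000 rad
Load 2 — point force P=-14 kN at a=6 m (b=L-a=4):
  θ_2 = Pa²(L-x)(2bL-(3b+a)(L-x))/(2L³EI)  [x>a] = (-14)·6²·(10-8)·(2·4·10-(3·4+6)·(10-8))/(2·10³·200000) = -693/6250000 rad
Load 3 — point force P=-5 kN at a=15/2 m (b=L-a=5/2):
  θ_3 = Pa²(L-x)(2bL-(3b+a)(L-x))/(2L³EI)  [x>a] = (-5)·(15/2)²·(10-8)·(2·(5/2)·10-(3·(5/2)+(15/2))·(10-8))/(2·10³·200000) = -9/320000 rad
Load 4 — triangular load w₀=-5 kN/m (0→w₀ over full span):
  θ_4 = -w₀(2x(L-x)(L-2x)(x+2L)+x²(L-x)²)/(120LEI) = -(-5)·(2·8·(10-8)·(10-2·8)·(8+2·10)+8²·(10-8)²)/(120·10·200000) = -1/9375 rad
Superposition: θ = Σ θ_i = -1820627/5400000000 rad ≈ -0.000337 rad

θ(8) = -1820627/5400000000 rad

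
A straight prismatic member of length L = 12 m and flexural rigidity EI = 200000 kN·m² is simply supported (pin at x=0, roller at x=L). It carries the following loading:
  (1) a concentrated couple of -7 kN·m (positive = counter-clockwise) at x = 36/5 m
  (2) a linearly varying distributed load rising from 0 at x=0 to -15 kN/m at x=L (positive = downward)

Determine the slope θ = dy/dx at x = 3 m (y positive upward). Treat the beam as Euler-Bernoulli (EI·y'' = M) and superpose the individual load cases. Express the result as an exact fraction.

Load 1 — applied couple M₀=-7 kN·m at a=36/5 m (b=L-a=24/5):
  θ_1 = (M₀x²/(2L)+C₁)/EI  [x≤a] with C₁=M₀(3b²-L²)/(6L)=182/25 = ((-7)·3²/(2·12)+(182/25))/200000 = 931/40000000 rad
Load 2 — triangular load w₀=-15 kN/m (0→w₀ over full span):
  θ_2 = -w₀(7L⁴-30L²x²+15x⁴)/(360LEI) = -(-15)·(7·12⁴-30·12²·3²+15·3⁴)/(360·12·200000) = 11943/6400000 rad
Superposition: θ = Σ θ_i = 302299/160000000 rad ≈ 0.001889 rad

θ(3) = 302299/160000000 rad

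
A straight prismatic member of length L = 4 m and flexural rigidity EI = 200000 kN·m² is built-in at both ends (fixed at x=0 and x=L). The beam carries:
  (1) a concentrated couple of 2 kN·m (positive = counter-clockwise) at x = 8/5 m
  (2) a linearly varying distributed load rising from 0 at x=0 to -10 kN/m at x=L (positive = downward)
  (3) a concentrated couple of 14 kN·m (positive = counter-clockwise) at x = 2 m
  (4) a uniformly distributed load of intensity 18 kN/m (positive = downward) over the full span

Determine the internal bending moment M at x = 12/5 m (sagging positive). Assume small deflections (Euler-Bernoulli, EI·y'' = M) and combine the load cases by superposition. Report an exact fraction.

Load 1 — applied couple M₀=2 kN·m at a=8/5 m (b=L-a=12/5):
  M_1 = R_Ax - M_A - M₀  [x>a] with R_A=18/25, M_A=6/25 = (18/25)·(12/5) - (6/25) - 2 = -64/125 kN·m
Load 2 — triangular load w₀=-10 kN/m (0→w₀ over full span):
  M_2 = 3w₀Lx/20 - w₀L²/30 - w₀x³/(6L) = 3·(-10)·4·(12/5)/20 - (-10)·4²/30 - (-10)·(12/5)³/(6·4) = -248/75 kN·m
Load 3 — applied couple M₀=14 kN·m at a=2 m (b=L-a=2):
  M_3 = R_Ax - M_A - M₀  [x>a] with R_A=21/4, M_A=7/2 = (21/4)·(12/5) - (7/2) - 14 = -49/10 kN·m
Load 4 — uniform load w=18 kN/m over full span:
  M_4 = wLx/2 - wL²/12 - wx²/2 = 18·4·(12/5)/2 - 18·4²/12 - 18·(12/5)²/2 = 264/25 kN·m
Superposition: M = Σ M_i = 1381/750 kN·m ≈ 1.841333 kN·m

M(12/5) = 1381/750 kN·m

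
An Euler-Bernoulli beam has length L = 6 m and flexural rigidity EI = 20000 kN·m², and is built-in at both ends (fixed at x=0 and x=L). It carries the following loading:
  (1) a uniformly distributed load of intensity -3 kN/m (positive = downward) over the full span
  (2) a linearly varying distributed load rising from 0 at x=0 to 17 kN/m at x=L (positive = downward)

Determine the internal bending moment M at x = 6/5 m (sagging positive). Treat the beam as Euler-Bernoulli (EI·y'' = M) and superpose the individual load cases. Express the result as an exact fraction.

M(6/5) = -312/125 kN·m

Load 1 — uniform load w=-3 kN/m over full span:
  M_1 = wLx/2 - wL²/12 - wx²/2 = (-3)·6·(6/5)/2 - (-3)·6²/12 - (-3)·(6/5)²/2 = 9/25 kN·m
Load 2 — triangular load w₀=17 kN/m (0→w₀ over full span):
  M_2 = 3w₀Lx/20 - w₀L²/30 - w₀x³/(6L) = 3·17·6·(6/5)/20 - 17·6²/30 - 17·(6/5)³/(6·6) = -357/125 kN·m
Superposition: M = Σ M_i = -312/125 kN·m ≈ -2.496000 kN·m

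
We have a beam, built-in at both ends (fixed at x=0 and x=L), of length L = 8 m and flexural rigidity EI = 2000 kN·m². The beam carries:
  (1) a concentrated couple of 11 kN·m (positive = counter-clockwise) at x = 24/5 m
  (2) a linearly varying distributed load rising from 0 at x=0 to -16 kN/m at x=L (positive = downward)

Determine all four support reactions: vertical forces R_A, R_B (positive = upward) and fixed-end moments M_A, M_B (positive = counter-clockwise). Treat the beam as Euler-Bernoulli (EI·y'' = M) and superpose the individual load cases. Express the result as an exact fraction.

R_A = -861/50 kN, M_A = -2296/75 kN·m, R_B = -2339/50 kN, M_B = 1313/25 kN·m

Load 1 — applied couple M₀=11 kN·m at a=24/5 m (b=L-a=16/5):
  R_A = 6M₀ab/L³ = 6·11·(24/5)·(16/5)/8³ = 99/50 kN
  M_A = M₀b(2a-b)/L² = 11·(16/5)·(2·(24/5)-(16/5))/8² = 88/25 kN·m
  R_B = -6M₀ab/L³ = -6·11·(24/5)·(16/5)/8³ = -99/50 kN
  M_B = M₀a(2b-a)/L² = 11·(24/5)·(2·(16/5)-(24/5))/8² = 33/25 kN·m
Load 2 — triangular load w₀=-16 kN/m (0→w₀ over full span):
  R_A = 3w₀L/20 = 3·(-16)·8/20 = -96/5 kN
  M_A = w₀L²/30 = (-16)·8²/30 = -512/15 kN·m
  R_B = 7w₀L/20 = 7·(-16)·8/20 = -224/5 kN
  M_B = -w₀L²/20 = -(-16)·8²/20 = 256/5 kN·m
Superposition: R_A = -861/50 kN, M_A = -2296/75 kN·m, R_B = -2339/50 kN, M_B = 1313/25 kN·m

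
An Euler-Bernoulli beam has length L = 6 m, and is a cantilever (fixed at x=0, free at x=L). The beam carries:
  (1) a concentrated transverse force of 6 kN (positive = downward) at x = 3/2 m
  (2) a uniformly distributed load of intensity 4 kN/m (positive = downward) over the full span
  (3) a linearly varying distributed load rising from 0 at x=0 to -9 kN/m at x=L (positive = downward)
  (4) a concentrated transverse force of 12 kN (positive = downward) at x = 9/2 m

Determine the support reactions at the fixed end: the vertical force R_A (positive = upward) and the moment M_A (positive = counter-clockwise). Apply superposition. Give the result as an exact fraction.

Load 1 — point force P=6 kN at a=3/2 m (b=L-a=9/2):
  R_A = P = 6 kN
  M_A = Pa = 6·(3/2) = 9 kN·m
Load 2 — uniform load w=4 kN/m over full span:
  R_A = wL = 4·6 = 24 kN
  M_A = wL²/2 = 4·6²/2 = 72 kN·m
Load 3 — triangular load w₀=-9 kN/m (0→w₀ over full span):
  R_A = w₀L/2 = (-9)·6/2 = -27 kN
  M_A = w₀L²/3 = (-9)·6²/3 = -108 kN·m
Load 4 — point force P=12 kN at a=9/2 m (b=L-a=3/2):
  R_A = P = 12 kN
  M_A = Pa = 12·(9/2) = 54 kN·m
Superposition: R_A = 15 kN, M_A = 27 kN·m

R_A = 15 kN, M_A = 27 kN·m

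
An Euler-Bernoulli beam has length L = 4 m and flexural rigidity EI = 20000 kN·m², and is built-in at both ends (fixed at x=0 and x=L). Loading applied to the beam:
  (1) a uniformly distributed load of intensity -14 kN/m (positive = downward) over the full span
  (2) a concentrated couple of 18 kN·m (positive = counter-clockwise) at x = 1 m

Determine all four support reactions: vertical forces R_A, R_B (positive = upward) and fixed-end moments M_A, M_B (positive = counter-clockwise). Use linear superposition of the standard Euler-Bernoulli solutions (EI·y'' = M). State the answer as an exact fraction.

R_A = -367/16 kN, M_A = -529/24 kN·m, R_B = -529/16 kN, M_B = 583/24 kN·m

Load 1 — uniform load w=-14 kN/m over full span:
  R_A = wL/2 = (-14)·4/2 = -28 kN
  M_A = wL²/12 = (-14)·4²/12 = -56/3 kN·m
  R_B = wL/2 = (-14)·4/2 = -28 kN
  M_B = -wL²/12 = -(-14)·4²/12 = 56/3 kN·m
Load 2 — applied couple M₀=18 kN·m at a=1 m (b=L-a=3):
  R_A = 6M₀ab/L³ = 6·18·1·3/4³ = 81/16 kN
  M_A = M₀b(2a-b)/L² = 18·3·(2·1-3)/4² = -27/8 kN·m
  R_B = -6M₀ab/L³ = -6·18·1·3/4³ = -81/16 kN
  M_B = M₀a(2b-a)/L² = 18·1·(2·3-1)/4² = 45/8 kN·m
Superposition: R_A = -367/16 kN, M_A = -529/24 kN·m, R_B = -529/16 kN, M_B = 583/24 kN·m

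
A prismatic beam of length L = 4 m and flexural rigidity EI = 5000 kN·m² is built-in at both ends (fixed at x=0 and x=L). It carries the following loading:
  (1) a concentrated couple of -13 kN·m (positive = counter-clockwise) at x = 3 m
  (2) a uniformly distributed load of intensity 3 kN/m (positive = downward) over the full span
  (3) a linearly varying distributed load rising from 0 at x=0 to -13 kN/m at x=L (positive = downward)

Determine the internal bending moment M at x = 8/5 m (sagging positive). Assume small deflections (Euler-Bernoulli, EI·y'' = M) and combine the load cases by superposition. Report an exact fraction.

Load 1 — applied couple M₀=-13 kN·m at a=3 m (b=L-a=1):
  M_1 = R_Ax - M_A  [x≤a] with R_A=-117/32, M_A=-65/16 = (-117/32)·(8/5) - (-65/16) = -143/80 kN·m
Load 2 — uniform load w=3 kN/m over full span:
  M_2 = wLx/2 - wL²/12 - wx²/2 = 3·4·(8/5)/2 - 3·4²/12 - 3·(8/5)²/2 = 44/25 kN·m
Load 3 — triangular load w₀=-13 kN/m (0→w₀ over full span):
  M_3 = 3w₀Lx/20 - w₀L²/30 - w₀x³/(6L) = 3·(-13)·4·(8/5)/20 - (-13)·4²/30 - (-13)·(8/5)³/(6·4) = -416/125 kN·m
Superposition: M = Σ M_i = -6711/2000 kN·m ≈ -3.355500 kN·m

M(8/5) = -6711/2000 kN·m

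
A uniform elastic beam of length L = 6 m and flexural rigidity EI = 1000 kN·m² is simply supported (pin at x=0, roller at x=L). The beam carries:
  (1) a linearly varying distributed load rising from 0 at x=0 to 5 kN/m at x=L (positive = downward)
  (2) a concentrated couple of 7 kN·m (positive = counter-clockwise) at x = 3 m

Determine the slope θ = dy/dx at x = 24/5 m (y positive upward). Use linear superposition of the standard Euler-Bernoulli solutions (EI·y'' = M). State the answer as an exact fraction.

θ(24/5) = 8629/500000 rad

Load 1 — triangular load w₀=5 kN/m (0→w₀ over full span):
  θ_1 = -w₀(7L⁴-30L²x²+15x⁴)/(360LEI) = -5·(7·6⁴-30·6²·(24/5)²+15·(24/5)⁴)/(360·6·1000) = 2271/125000 rad
Load 2 — applied couple M₀=7 kN·m at a=3 m (b=L-a=3):
  θ_2 = (M₀x²/(2L)-M₀(x-a)+C₁)/EI  [x>a] with C₁=M₀(3b²-L²)/(6L)=-7/4 = (7·(24/5)²/(2·6)-7·((24/5)-3)+(-7/4))/1000 = -91/100000 rad
Superposition: θ = Σ θ_i = 8629/500000 rad ≈ 0.017258 rad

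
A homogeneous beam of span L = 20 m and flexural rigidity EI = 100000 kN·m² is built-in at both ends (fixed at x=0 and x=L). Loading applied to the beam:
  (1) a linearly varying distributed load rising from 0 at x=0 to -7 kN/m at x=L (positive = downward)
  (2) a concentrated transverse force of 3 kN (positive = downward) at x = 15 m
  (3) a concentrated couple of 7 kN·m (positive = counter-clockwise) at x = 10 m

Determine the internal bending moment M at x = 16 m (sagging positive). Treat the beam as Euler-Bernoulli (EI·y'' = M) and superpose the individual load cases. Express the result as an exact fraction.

Load 1 — triangular load w₀=-7 kN/m (0→w₀ over full span):
  M_1 = 3w₀Lx/20 - w₀L²/30 - w₀x³/(6L) = 3·(-7)·20·16/20 - (-7)·20²/30 - (-7)·16³/(6·20) = -56/15 kN·m
Load 2 — point force P=3 kN at a=15 m (b=L-a=5):
  M_2 = Pa²(a+3b)(L-x)/L³ - Pa²b/L²  [x>a] = 3·15²·(15+3·5)·(20-16)/20³ - 3·15²·5/20² = 27/16 kN·m
Load 3 — applied couple M₀=7 kN·m at a=10 m (b=L-a=10):
  M_3 = R_Ax - M_A - M₀  [x>a] with R_A=21/40, M_A=7/4 = (21/40)·16 - (7/4) - 7 = -7/20 kN·m
Superposition: M = Σ M_i = -115/48 kN·m ≈ -2.395833 kN·m

M(16) = -115/48 kN·m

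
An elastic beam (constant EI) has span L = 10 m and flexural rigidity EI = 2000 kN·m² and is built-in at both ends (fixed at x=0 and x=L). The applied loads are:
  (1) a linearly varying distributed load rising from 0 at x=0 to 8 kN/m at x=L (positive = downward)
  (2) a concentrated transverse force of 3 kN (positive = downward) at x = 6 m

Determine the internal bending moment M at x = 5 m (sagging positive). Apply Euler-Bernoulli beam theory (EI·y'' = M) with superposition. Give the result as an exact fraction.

M(5) = 286/15 kN·m

Load 1 — triangular load w₀=8 kN/m (0→w₀ over full span):
  M_1 = 3w₀Lx/20 - w₀L²/30 - w₀x³/(6L) = 3·8·10·5/20 - 8·10²/30 - 8·5³/(6·10) = 50/3 kN·m
Load 2 — point force P=3 kN at a=6 m (b=L-a=4):
  M_2 = Pb²(3a+b)x/L³ - Pab²/L²  [x≤a] = 3·4²·(3·6+4)·5/10³ - 3·6·4²/10² = 12/5 kN·m
Superposition: M = Σ M_i = 286/15 kN·m ≈ 19.066667 kN·m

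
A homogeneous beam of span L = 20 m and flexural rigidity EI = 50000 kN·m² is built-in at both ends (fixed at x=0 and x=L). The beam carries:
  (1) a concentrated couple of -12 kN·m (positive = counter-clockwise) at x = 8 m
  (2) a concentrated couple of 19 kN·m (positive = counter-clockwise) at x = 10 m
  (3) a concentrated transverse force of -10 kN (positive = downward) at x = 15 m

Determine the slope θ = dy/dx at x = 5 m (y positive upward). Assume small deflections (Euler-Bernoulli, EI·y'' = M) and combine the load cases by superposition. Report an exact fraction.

θ(5) = 2849/8000000 rad

Load 1 — applied couple M₀=-12 kN·m at a=8 m (b=L-a=12):
  θ_1 = (R_Ax²/2 - M_Ax)/EI  [x≤a] with R_A=-108/125, M_A=-36/25 = ((-108/125)·5²/2 - (-36/25)·5)/50000 = -9/125000 rad
Load 2 — applied couple M₀=19 kN·m at a=10 m (b=L-a=10):
  θ_2 = (R_Ax²/2 - M_Ax)/EI  [x≤a] with R_A=57/40, M_A=19/4 = ((57/40)·5²/2 - (19/4)·5)/50000 = -19/160000 rad
Load 3 — point force P=-10 kN at a=15 m (b=L-a=5):
  θ_3 = -Pb²x(2aL-(3a+b)x)/(2L³EI)  [x≤a] = -(-10)·5²·5·(2·15·20-(3·15+5)·5)/(2·20³·50000) = 7/12800 rad
Superposition: θ = Σ θ_i = 2849/8000000 rad ≈ 0.000356 rad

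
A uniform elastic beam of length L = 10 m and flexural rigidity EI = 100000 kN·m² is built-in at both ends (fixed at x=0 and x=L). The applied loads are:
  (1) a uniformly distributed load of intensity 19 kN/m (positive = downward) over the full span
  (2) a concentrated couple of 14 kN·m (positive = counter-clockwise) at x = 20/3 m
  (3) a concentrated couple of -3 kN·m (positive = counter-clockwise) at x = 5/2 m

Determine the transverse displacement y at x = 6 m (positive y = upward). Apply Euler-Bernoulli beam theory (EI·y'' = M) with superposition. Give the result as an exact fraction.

y(6) = -4767/1000000 m

Load 1 — uniform load w=19 kN/m over full span:
  y_1 = -wx²(L-x)²/(24EI) = -19·6²·(10-6)²/(24·100000) = -57/12500 m
Load 2 — applied couple M₀=14 kN·m at a=20/3 m (b=L-a=10/3):
  y_2 = (R_Ax³/6 - M_Ax²/2)/EI  [x≤a] with R_A=28/15, M_A=14/3 = ((28/15)·6³/6 - (14/3)·6²/2)/100000 = -21/125000 m
Load 3 — applied couple M₀=-3 kN·m at a=5/2 m (b=L-a=15/2):
  y_3 = (R_Ax³/6 - M_Ax²/2 - M₀(x-a)²/2)/EI  [x>a] with R_A=-27/80, M_A=9/16 = ((-27/80)·6³/6 - (9/16)·6²/2 - (-3)·(6-(5/2))²/2)/100000 = -39/1000000 m
Superposition: y = Σ y_i = -4767/1000000 m ≈ -0.004767 m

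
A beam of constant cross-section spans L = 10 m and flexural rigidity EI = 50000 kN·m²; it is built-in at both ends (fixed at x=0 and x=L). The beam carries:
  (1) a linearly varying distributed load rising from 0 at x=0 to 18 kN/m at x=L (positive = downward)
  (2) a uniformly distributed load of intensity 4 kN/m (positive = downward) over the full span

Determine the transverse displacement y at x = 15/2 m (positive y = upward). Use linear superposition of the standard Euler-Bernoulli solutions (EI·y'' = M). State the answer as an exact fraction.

y(15/2) = -417/102400 m

Load 1 — triangular load w₀=18 kN/m (0→w₀ over full span):
  y_1 = -w₀x²(L-x)²(x+2L)/(120LEI) = -18·(15/2)²·(10-(15/2))²·((15/2)+2·10)/(120·10·50000) = -297/102400 m
Load 2 — uniform load w=4 kN/m over full span:
  y_2 = -wx²(L-x)²/(24EI) = -4·(15/2)²·(10-(15/2))²/(24·50000) = -3/2560 m
Superposition: y = Σ y_i = -417/102400 m ≈ -0.004072 m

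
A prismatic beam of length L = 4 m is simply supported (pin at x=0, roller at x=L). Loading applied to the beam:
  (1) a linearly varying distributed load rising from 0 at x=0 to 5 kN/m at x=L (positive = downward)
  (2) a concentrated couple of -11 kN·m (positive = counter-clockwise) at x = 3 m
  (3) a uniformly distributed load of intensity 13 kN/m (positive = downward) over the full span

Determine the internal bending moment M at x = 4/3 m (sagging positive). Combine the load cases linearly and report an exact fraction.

Load 1 — triangular load w₀=5 kN/m (0→w₀ over full span):
  M_1 = w₀Lx/6 - w₀x³/(6L) = 5·4·(4/3)/6 - 5·(4/3)³/(6·4) = 320/81 kN·m
Load 2 — applied couple M₀=-11 kN·m at a=3 m (b=L-a=1):
  M_2 = M₀x/L  [x≤a] = (-11)·(4/3)/4 = -11/3 kN·m
Load 3 — uniform load w=13 kN/m over full span:
  M_3 = wx(L-x)/2 = 13·(4/3)·(4-(4/3))/2 = 208/9 kN·m
Superposition: M = Σ M_i = 1895/81 kN·m ≈ 23.395062 kN·m

M(4/3) = 1895/81 kN·m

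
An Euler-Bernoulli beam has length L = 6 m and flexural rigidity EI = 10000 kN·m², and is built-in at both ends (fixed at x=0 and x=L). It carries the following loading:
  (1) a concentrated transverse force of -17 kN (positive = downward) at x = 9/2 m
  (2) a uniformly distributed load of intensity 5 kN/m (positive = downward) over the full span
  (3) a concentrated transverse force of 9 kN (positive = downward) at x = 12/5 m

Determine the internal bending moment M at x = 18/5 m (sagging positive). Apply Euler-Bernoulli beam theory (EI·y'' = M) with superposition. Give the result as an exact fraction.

Load 1 — point force P=-17 kN at a=9/2 m (b=L-a=3/2):
  M_1 = Pb²(3a+b)x/L³ - Pab²/L²  [x≤a] = (-17)·(3/2)²·(3·(9/2)+(3/2))·(18/5)/6³ - (-17)·(9/2)·(3/2)²/6² = -153/32 kN·m
Load 2 — uniform load w=5 kN/m over full span:
  M_2 = wLx/2 - wL²/12 - wx²/2 = 5·6·(18/5)/2 - 5·6²/12 - 5·(18/5)²/2 = 33/5 kN·m
Load 3 — point force P=9 kN at a=12/5 m (b=L-a=18/5):
  M_3 = Pa²(a+3b)(L-x)/L³ - Pa²b/L²  [x>a] = 9·(12/5)²·((12/5)+3·(18/5))·(6-(18/5))/6³ - 9·(12/5)²·(18/5)/6² = 1512/625 kN·m
Superposition: M = Σ M_i = 84759/20000 kN·m ≈ 4.237950 kN·m

M(18/5) = 84759/20000 kN·m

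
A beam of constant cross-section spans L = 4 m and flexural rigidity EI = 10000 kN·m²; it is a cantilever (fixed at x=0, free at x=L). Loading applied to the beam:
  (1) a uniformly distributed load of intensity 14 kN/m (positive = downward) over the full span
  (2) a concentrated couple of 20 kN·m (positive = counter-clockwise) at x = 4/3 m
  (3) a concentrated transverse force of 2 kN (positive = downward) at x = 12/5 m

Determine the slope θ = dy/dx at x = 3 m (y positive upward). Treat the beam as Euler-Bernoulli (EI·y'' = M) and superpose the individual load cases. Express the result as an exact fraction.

Load 1 — uniform load w=14 kN/m over full span:
  θ_1 = -wx(x²-3Lx+3L²)/(6EI) = -14·3·(3²-3·4·3+3·4²)/(6·10000) = -147/10000 rad
Load 2 — applied couple M₀=20 kN·m at a=4/3 m (b=L-a=8/3):
  θ_2 = M₀a/EI  [x>a] = 20·(4/3)/10000 = 1/375 rad
Load 3 — point force P=2 kN at a=12/5 m (b=L-a=8/5):
  θ_3 = -Pa²/(2EI)  [x>a] = -2·(12/5)²/(2·10000) = -9/15625 rad
Superposition: θ = Σ θ_i = -9457/750000 rad ≈ -0.012609 rad

θ(3) = -9457/750000 rad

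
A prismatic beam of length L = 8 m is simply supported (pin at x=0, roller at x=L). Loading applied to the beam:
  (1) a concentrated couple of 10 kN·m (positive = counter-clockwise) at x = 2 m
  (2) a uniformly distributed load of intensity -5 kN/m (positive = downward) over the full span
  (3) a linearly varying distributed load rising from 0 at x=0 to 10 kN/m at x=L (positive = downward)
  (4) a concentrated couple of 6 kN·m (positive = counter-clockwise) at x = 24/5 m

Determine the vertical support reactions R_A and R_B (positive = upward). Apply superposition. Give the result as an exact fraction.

R_A = -14/3 kN, R_B = 14/3 kN

Load 1 — applied couple M₀=10 kN·m at a=2 m (b=L-a=6):
  R_A = M₀/L = 10/8 = 5/4 kN
  R_B = -M₀/L = -10/8 = -5/4 kN
Load 2 — uniform load w=-5 kN/m over full span:
  R_A = wL/2 = (-5)·8/2 = -20 kN
  R_B = wL/2 = (-5)·8/2 = -20 kN
Load 3 — triangular load w₀=10 kN/m (0→w₀ over full span):
  R_A = w₀L/6 = 10·8/6 = 40/3 kN
  R_B = w₀L/3 = 10·8/3 = 80/3 kN
Load 4 — applied couple M₀=6 kN·m at a=24/5 m (b=L-a=16/5):
  R_A = M₀/L = 6/8 = 3/4 kN
  R_B = -M₀/L = -6/8 = -3/4 kN
Superposition: R_A = -14/3 kN, R_B = 14/3 kN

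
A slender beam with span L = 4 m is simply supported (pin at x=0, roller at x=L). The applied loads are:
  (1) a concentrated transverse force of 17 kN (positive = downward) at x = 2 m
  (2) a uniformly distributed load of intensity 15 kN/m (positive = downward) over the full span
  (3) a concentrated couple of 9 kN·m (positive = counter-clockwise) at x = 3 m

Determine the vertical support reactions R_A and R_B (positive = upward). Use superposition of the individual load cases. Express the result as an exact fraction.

R_A = 163/4 kN, R_B = 145/4 kN

Load 1 — point force P=17 kN at a=2 m (b=L-a=2):
  R_A = Pb/L = 17·2/4 = 17/2 kN
  R_B = Pa/L = 17·2/4 = 17/2 kN
Load 2 — uniform load w=15 kN/m over full span:
  R_A = wL/2 = 15·4/2 = 30 kN
  R_B = wL/2 = 15·4/2 = 30 kN
Load 3 — applied couple M₀=9 kN·m at a=3 m (b=L-a=1):
  R_A = M₀/L = 9/4 kN
  R_B = -M₀/L = -9/4 kN
Superposition: R_A = 163/4 kN, R_B = 145/4 kN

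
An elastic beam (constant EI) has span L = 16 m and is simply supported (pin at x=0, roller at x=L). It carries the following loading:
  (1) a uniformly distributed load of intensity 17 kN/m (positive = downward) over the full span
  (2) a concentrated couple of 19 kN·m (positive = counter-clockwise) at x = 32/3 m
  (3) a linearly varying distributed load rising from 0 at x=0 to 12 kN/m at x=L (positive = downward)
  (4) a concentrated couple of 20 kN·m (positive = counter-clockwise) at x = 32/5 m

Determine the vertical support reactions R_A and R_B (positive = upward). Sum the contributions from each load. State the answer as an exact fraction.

Load 1 — uniform load w=17 kN/m over full span:
  R_A = wL/2 = 17·16/2 = 136 kN
  R_B = wL/2 = 17·16/2 = 136 kN
Load 2 — applied couple M₀=19 kN·m at a=32/3 m (b=L-a=16/3):
  R_A = M₀/L = 19/16 kN
  R_B = -M₀/L = -19/16 kN
Load 3 — triangular load w₀=12 kN/m (0→w₀ over full span):
  R_A = w₀L/6 = 12·16/6 = 32 kN
  R_B = w₀L/3 = 12·16/3 = 64 kN
Load 4 — applied couple M₀=20 kN·m at a=32/5 m (b=L-a=48/5):
  R_A = M₀/L = 20/16 = 5/4 kN
  R_B = -M₀/L = -20/16 = -5/4 kN
Superposition: R_A = 2727/16 kN, R_B = 3161/16 kN

R_A = 2727/16 kN, R_B = 3161/16 kN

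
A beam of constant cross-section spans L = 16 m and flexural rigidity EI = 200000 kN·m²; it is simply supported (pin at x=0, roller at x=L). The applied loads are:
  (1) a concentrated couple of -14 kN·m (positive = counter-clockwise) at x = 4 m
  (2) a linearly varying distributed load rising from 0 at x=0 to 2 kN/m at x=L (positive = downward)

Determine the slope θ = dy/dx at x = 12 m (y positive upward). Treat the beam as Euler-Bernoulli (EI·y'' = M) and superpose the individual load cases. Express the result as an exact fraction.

Load 1 — applied couple M₀=-14 kN·m at a=4 m (b=L-a=12):
  θ_1 = (M₀x²/(2L)-M₀(x-a)+C₁)/EI  [x>a] with C₁=M₀(3b²-L²)/(6L)=-77/3 = ((-14)·12²/(2·16)-(-14)·(12-4)+(-77/3))/200000 = 7/60000 rad
Load 2 — triangular load w₀=2 kN/m (0→w₀ over full span):
  θ_2 = -w₀(7L⁴-30L²x²+15x⁴)/(360LEI) = -2·(7·16⁴-30·16²·12²+15·12⁴)/(360·16·200000) = 1313/2250000 rad
Superposition: θ = Σ θ_i = 3151/4500000 rad ≈ 0.000700 rad

θ(12) = 3151/4500000 rad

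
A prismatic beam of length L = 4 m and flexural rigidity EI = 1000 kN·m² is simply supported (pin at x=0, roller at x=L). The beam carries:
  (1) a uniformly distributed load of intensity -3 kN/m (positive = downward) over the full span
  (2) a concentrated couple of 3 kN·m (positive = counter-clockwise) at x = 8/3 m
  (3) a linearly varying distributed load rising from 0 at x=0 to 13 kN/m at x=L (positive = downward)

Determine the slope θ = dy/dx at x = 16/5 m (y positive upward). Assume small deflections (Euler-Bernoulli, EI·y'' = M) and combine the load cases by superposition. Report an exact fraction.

Load 1 — uniform load w=-3 kN/m over full span:
  θ_1 = -w(L³-6Lx²+4x³)/(24EI) = -(-3)·(4³-6·4·(16/5)²+4·(16/5)³)/(24·1000) = -99/15625 rad
Load 2 — applied couple M₀=3 kN·m at a=8/3 m (b=L-a=4/3):
  θ_2 = (M₀x²/(2L)-M₀(x-a)+C₁)/EI  [x>a] with C₁=M₀(3b²-L²)/(6L)=-4/3 = (3·(16/5)²/(2·4)-3·((16/5)-(8/3))+(-4/3))/1000 = 17/18750 rad
Load 3 — triangular load w₀=13 kN/m (0→w₀ over full span):
  θ_3 = -w₀(7L⁴-30L²x²+15x⁴)/(360LEI) = -13·(7·4⁴-30·4²·(16/5)²+15·(16/5)⁴)/(360·4·1000) = 9841/703125 rad
Superposition: θ = Σ θ_i = 12047/1406250 rad ≈ 0.008567 rad

θ(16/5) = 12047/1406250 rad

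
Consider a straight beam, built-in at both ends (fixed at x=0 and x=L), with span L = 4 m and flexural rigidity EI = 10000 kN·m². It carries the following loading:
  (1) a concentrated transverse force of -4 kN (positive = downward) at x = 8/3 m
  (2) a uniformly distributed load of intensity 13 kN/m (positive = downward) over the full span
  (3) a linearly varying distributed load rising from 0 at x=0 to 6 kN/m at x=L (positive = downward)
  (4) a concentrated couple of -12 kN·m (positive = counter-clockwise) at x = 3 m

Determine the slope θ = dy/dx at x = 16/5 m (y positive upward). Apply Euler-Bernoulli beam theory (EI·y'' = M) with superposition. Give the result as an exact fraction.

Load 1 — point force P=-4 kN at a=8/3 m (b=L-a=4/3):
  θ_1 = Pa²(L-x)(2bL-(3b+a)(L-x))/(2L³EI)  [x>a] = (-4)·(8/3)²·(4-(16/5))·(2·(4/3)·4-(3·(4/3)+(8/3))·(4-(16/5)))/(2·4³·10000) = -8/84375 rad
Load 2 — uniform load w=13 kN/m over full span:
  θ_2 = -wx(L-x)(L-2x)/(12EI) = -13·(16/5)·(4-(16/5))·(4-2·(16/5))/(12·10000) = 52/78125 rad
Load 3 — triangular load w₀=6 kN/m (0→w₀ over full span):
  θ_3 = -w₀(2x(L-x)(L-2x)(x+2L)+x²(L-x)²)/(120LEI) = -6·(2·(16/5)·(4-(16/5))·(4-2·(16/5))·((16/5)+2·4)+(16/5)²·(4-(16/5))²)/(120·4·10000) = 64/390625 rad
Load 4 — applied couple M₀=-12 kN·m at a=3 m (b=L-a=1):
  θ_4 = (R_Ax²/2 - M_Ax - M₀(x-a))/EI  [x>a] with R_A=-27/8, M_A=-15/4 = ((-27/8)·(16/5)²/2 - (-15/4)·(16/5) - (-12)·((16/5)-3))/10000 = -9/31250 rad
Superposition: θ = Σ θ_i = 9421/21093750 rad ≈ 0.000447 rad

θ(16/5) = 9421/21093750 rad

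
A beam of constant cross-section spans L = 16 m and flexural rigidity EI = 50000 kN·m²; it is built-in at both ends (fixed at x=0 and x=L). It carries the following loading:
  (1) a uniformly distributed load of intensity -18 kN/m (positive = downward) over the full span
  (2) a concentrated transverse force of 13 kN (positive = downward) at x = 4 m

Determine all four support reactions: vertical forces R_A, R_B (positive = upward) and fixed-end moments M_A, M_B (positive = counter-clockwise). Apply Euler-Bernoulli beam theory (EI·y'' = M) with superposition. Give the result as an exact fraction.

R_A = -4257/32 kN, M_A = -1419/4 kN·m, R_B = -4543/32 kN, M_B = 1497/4 kN·m

Load 1 — uniform load w=-18 kN/m over full span:
  R_A = wL/2 = (-18)·16/2 = -144 kN
  M_A = wL²/12 = (-18)·16²/12 = -384 kN·m
  R_B = wL/2 = (-18)·16/2 = -144 kN
  M_B = -wL²/12 = -(-18)·16²/12 = 384 kN·m
Load 2 — point force P=13 kN at a=4 m (b=L-a=12):
  R_A = Pb²(3a+b)/L³ = 13·12²·(3·4+12)/16³ = 351/32 kN
  M_A = Pab²/L² = 13·4·12²/16² = 117/4 kN·m
  R_B = Pa²(a+3b)/L³ = 13·4²·(4+3·12)/16³ = 65/32 kN
  M_B = -Pa²b/L² = -13·4²·12/16² = -39/4 kN·m
Superposition: R_A = -4257/32 kN, M_A = -1419/4 kN·m, R_B = -4543/32 kN, M_B = 1497/4 kN·m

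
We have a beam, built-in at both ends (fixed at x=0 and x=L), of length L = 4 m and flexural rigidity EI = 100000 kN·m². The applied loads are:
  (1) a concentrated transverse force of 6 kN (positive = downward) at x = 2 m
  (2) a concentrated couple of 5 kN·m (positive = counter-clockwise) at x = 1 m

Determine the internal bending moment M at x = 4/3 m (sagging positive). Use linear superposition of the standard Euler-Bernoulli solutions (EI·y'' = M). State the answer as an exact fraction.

Load 1 — point force P=6 kN at a=2 m (b=L-a=2):
  M_1 = Pb²(3a+b)x/L³ - Pab²/L²  [x≤a] = 6·2²·(3·2+2)·(4/3)/4³ - 6·2·2²/4² = 1 kN·m
Load 2 — applied couple M₀=5 kN·m at a=1 m (b=L-a=3):
  M_2 = R_Ax - M_A - M₀  [x>a] with R_A=45/32, M_A=-15/16 = (45/32)·(4/3) - (-15/16) - 5 = -35/16 kN·m
Superposition: M = Σ M_i = -19/16 kN·m ≈ -1.187500 kN·m

M(4/3) = -19/16 kN·m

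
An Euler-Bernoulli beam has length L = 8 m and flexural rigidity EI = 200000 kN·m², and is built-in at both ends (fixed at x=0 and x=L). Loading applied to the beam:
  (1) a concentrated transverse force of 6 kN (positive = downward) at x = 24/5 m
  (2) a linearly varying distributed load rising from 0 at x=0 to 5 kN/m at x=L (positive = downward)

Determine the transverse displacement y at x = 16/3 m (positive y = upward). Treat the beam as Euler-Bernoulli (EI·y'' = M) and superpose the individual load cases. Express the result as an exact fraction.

Load 1 — point force P=6 kN at a=24/5 m (b=L-a=16/5):
  y_1 = -Pa²(L-x)²(3bL-(3b+a)(L-x))/(6L³EI)  [x>a] = -6·(24/5)²·(8-(16/3))²·(3·(16/5)·8-(3·(16/5)+(24/5))·(8-(16/3)))/(6·8³·200000) = -24/390625 m
Load 2 — triangular load w₀=5 kN/m (0→w₀ over full span):
  y_2 = -w₀x²(L-x)²(x+2L)/(120LEI) = -5·(16/3)²·(8-(16/3))²·((16/3)+2·8)/(120·8·200000) = -256/2278125 m
Superposition: y = Σ y_i = -49496/284765625 m ≈ -0.000174 m

y(16/3) = -49496/284765625 m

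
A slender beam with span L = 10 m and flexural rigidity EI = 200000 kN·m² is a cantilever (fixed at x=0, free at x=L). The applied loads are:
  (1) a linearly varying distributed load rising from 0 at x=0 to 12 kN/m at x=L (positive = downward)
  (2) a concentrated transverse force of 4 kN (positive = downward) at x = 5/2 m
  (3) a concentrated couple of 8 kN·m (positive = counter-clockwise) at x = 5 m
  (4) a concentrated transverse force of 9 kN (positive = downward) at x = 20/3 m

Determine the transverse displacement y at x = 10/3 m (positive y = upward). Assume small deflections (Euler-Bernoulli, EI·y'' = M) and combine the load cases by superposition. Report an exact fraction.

Load 1 — triangular load w₀=12 kN/m (0→w₀ over full span):
  y_1 = (w₀Lx³/12-w₀L²x²/6-w₀x⁵/(120L))/EI = (12·10·(10/3)³/12-12·10²·(10/3)²/6-12·(10/3)⁵/(120·10))/200000 = -451/48600 m
Load 2 — point force P=4 kN at a=5/2 m (b=L-a=15/2):
  y_2 = -Pa²(3x-a)/(6EI)  [x>a] = -4·(5/2)²·(3·(10/3)-(5/2))/(6·200000) = -1/6400 m
Load 3 — applied couple M₀=8 kN·m at a=5 m (b=L-a=5):
  y_3 = M₀x²/(2EI)  [x≤a] = 8·(10/3)²/(2·200000) = 1/4500 m
Load 4 — point force P=9 kN at a=20/3 m (b=L-a=10/3):
  y_4 = -Px²(3a-x)/(6EI)  [x≤a] = -9·(10/3)²·(3·(20/3)-(10/3))/(6·200000) = -1/720 m
Superposition: y = Σ y_i = -82447/7776000 m ≈ -0.010603 m

y(10/3) = -82447/7776000 m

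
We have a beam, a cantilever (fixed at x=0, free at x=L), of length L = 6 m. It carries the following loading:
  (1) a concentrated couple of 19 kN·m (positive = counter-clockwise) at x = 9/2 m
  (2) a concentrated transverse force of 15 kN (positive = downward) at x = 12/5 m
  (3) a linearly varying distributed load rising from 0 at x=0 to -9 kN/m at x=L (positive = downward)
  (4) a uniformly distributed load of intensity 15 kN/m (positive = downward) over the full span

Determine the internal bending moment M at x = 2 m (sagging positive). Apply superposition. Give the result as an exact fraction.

M(2) = -51 kN·m

Load 1 — applied couple M₀=19 kN·m at a=9/2 m (b=L-a=3/2):
  M_1 = M₀  [x≤a] = 19 = 19 kN·m
Load 2 — point force P=15 kN at a=12/5 m (b=L-a=18/5):
  M_2 = -P(a-x)  [x≤a] = -15·((12/5)-2) = -6 kN·m
Load 3 — triangular load w₀=-9 kN/m (0→w₀ over full span):
  M_3 = w₀Lx/2 - w₀L²/3 - w₀x³/(6L) = (-9)·6·2/2 - (-9)·6²/3 - (-9)·2³/(6·6) = 56 kN·m
Load 4 — uniform load w=15 kN/m over full span:
  M_4 = -w(L-x)²/2 = -15·(6-2)²/2 = -120 kN·m
Superposition: M = Σ M_i = -51 kN·m ≈ -51.000000 kN·m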